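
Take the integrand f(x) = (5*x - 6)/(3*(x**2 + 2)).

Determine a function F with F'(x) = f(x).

An antiderivative F(x) passes only if d/dx[F] lands on f(x) exactly.
Check: d/dx[-(-5*log(x**2 + 2) + 6*sqrt(2)*atan(sqrt(2)*x/2))/6] = (5*x - 6)/(3*x**2 + 6), which equals f(x).

An antiderivative is F(x) = -(-5*log(x**2 + 2) + 6*sqrt(2)*atan(sqrt(2)*x/2))/6.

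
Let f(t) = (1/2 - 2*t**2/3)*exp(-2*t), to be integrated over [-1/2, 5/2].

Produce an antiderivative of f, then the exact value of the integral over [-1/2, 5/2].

Antiderivative: F(t) = (4*t**2 + 4*t - 1)*exp(-2*t)/12; value = 17*exp(-5)/6 + exp(1)/6

Recognize the product-rule pattern: f = u'v + uv' with u = t**2/3 + t/3 - 1/12, v = exp(-2*t), so integration by parts undoes it.
F(t) = (4*t**2 + 4*t - 1)*exp(-2*t)/12 is an antiderivative of f.
Check: d/dt[(4*t**2 + 4*t - 1)*exp(-2*t)/12] = (3 - 4*t**2)*exp(-2*t)/6, which equals f(t).
F(5/2) = 17*exp(-5)/6; F(-1/2) = -exp(1)/6.
Integral = F(5/2) - F(-1/2) = 17*exp(-5)/6 + exp(1)/6.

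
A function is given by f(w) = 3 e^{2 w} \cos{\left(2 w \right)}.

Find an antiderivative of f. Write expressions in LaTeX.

An antiderivative is F(w) = \frac{3 \left(\sin{\left(2 w \right)} + \cos{\left(2 w \right)}\right) e^{2 w}}{4}.

Whatever form F(w) takes, F'(w) = f(w) is non-negotiable.
Check: d/dw[\frac{3 \left(\sin{\left(2 w \right)} + \cos{\left(2 w \right)}\right) e^{2 w}}{4}] = 3 e^{2 w} \cos{\left(2 w \right)} = f(w).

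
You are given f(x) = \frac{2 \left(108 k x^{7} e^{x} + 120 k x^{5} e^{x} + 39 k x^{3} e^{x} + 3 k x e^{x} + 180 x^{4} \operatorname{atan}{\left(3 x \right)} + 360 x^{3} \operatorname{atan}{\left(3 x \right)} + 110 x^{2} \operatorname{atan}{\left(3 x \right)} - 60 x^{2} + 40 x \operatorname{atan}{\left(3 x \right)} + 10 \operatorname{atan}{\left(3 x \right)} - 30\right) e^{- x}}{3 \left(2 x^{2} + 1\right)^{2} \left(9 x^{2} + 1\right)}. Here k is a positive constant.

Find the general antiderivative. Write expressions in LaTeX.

A candidate is checked by its d/dx: the result must match f(x).
Check: d/dx[\frac{\left(6 k x^{4} e^{x} + 3 k x^{2} e^{x} - 20 \operatorname{atan}{\left(3 x \right)}\right) e^{- x}}{3 \left(2 x^{2} + 1\right)}] = \frac{216 k x^{7} e^{x} + 240 k x^{5} e^{x} + 78 k x^{3} e^{x} + 6 k x e^{x} + 360 x^{4} \operatorname{atan}{\left(3 x \right)} + 720 x^{3} \operatorname{atan}{\left(3 x \right)} + 220 x^{2} \operatorname{atan}{\left(3 x \right)} - 120 x^{2} + 80 x \operatorname{atan}{\left(3 x \right)} + 20 \operatorname{atan}{\left(3 x \right)} - 60}{108 x^{6} e^{x} + 120 x^{4} e^{x} + 39 x^{2} e^{x} + 3 e^{x}}, which equals f(x).

F(x) = \frac{\left(6 k x^{4} e^{x} + 3 k x^{2} e^{x} - 20 \operatorname{atan}{\left(3 x \right)}\right) e^{- x}}{3 \left(2 x^{2} + 1\right)} + C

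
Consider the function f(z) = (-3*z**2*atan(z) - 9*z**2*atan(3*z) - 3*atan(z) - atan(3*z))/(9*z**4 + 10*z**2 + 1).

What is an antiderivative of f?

Recognize the product-rule pattern: f = u'v + uv' with u = -atan(z), v = atan(3*z), so integration by parts undoes it.
Check: d/dz[-atan(z)*atan(3*z)] = (-3*z**2*atan(z) - 9*z**2*atan(3*z) - 3*atan(z) - atan(3*z))/(9*z**4 + 10*z**2 + 1) = f(z).

An antiderivative is F(z) = -atan(z)*atan(3*z).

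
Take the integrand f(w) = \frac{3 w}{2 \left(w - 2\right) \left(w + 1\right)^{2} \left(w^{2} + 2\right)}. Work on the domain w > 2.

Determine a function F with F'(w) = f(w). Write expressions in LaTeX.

An antiderivative is F(w) = \frac{2 \left(w + 1\right) \log{\left(w - 2 \right)} - \left(w + 1\right) \log{\left(w^{2} + 2 \right)} - 5 \sqrt{2} \left(w + 1\right) \operatorname{atan}{\left(\frac{\sqrt{2} w}{2} \right)} - 6}{36 \left(w + 1\right)}.

Factor the denominator (2 \left(w - 2\right) \left(w + 1\right)^{2} \left(w^{2} + 2\right)) and decompose: f = - \frac{w + 5}{18 \left(w^{2} + 2\right)} + \frac{1}{6 \left(w + 1\right)^{2}} + \frac{1}{18 \left(w - 2\right)}; each piece integrates to a log, atan, or power term.
Check: d/dw[\frac{2 \left(w + 1\right) \log{\left(w - 2 \right)} - \left(w + 1\right) \log{\left(w^{2} + 2 \right)} - 5 \sqrt{2} \left(w + 1\right) \operatorname{atan}{\left(\frac{\sqrt{2} w}{2} \right)} - 6}{36 \left(w + 1\right)}] = \frac{3 w}{2 w^{5} - 2 w^{3} - 4 w^{2} - 12 w - 8}, which equals f(w).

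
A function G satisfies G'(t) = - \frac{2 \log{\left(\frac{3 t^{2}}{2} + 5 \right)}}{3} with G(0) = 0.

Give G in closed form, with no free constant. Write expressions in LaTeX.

G(t) = - \frac{2 t \log{\left(\frac{3 t^{2}}{2} + 5 \right)}}{3} + \frac{4 t}{3} - \frac{4 \sqrt{30} \operatorname{atan}{\left(\frac{\sqrt{30} t}{10} \right)}}{9}

Recover the given G'(t) by differentiating a candidate G(t); any mismatch rules it out.
A general antiderivative is - \frac{2 t \log{\left(\frac{3 t^{2}}{2} + 5 \right)}}{3} + \frac{4 t}{3} - \frac{4 \sqrt{30} \operatorname{atan}{\left(\frac{\sqrt{30} t}{10} \right)}}{9} + C.
The condition gives C = 0 - (0) = 0.
So G(t) = - \frac{2 t \log{\left(\frac{3 t^{2}}{2} + 5 \right)}}{3} + \frac{4 t}{3} - \frac{4 \sqrt{30} \operatorname{atan}{\left(\frac{\sqrt{30} t}{10} \right)}}{9}.
Check: d/dt[- \frac{2 t \log{\left(\frac{3 t^{2}}{2} + 5 \right)}}{3} + \frac{4 t}{3} - \frac{4 \sqrt{30} \operatorname{atan}{\left(\frac{\sqrt{30} t}{10} \right)}}{9}] = - \frac{2 \log{\left(\frac{3 t^{2}}{2} + 5 \right)}}{3} = G'(t).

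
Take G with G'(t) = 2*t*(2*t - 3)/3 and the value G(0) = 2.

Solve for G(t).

Any candidate G(t) must reproduce the stated G'(t) exactly.
A general antiderivative is 4*t**3/9 - t**2 + C.
The condition gives C = 2 - (0) = 2.
So G(t) = 4*t**3/9 - t**2 + 2.
Check: d/dt[4*t**3/9 - t**2 + 2] = 4*t**2/3 - 2*t, which equals G'(t).

G(t) = 4*t**3/9 - t**2 + 2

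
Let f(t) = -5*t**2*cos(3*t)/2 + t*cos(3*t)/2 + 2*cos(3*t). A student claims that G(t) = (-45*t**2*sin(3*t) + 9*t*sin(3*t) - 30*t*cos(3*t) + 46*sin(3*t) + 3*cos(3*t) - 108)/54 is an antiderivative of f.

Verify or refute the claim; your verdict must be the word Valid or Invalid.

d/dt[G] = -5*t**2*cos(3*t)/2 + t*cos(3*t)/2 + 2*cos(3*t)
This equals f(t) exactly, so the claim holds.

Valid - the claim checks out under differentiation.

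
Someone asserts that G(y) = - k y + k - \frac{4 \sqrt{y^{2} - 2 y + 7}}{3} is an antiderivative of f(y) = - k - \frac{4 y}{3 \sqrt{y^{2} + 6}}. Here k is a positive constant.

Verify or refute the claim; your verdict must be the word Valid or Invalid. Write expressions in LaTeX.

Invalid: d/dy[G] - f = \frac{- 4 y \sqrt{y^{2} + 6} + 4 y \sqrt{y^{2} - 2 y + 7} + 4 \sqrt{y^{2} + 6}}{3 \sqrt{y^{2} + 6} \sqrt{y^{2} - 2 y + 7}}, which is not 0.

d/dy[G] = \frac{- 3 k \sqrt{y^{2} - 2 y + 7} - 4 y + 4}{3 \sqrt{y^{2} - 2 y + 7}}
d/dy[G] - f(y) = \frac{- 4 y \sqrt{y^{2} + 6} + 4 y \sqrt{y^{2} - 2 y + 7} + 4 \sqrt{y^{2} + 6}}{3 \sqrt{y^{2} + 6} \sqrt{y^{2} - 2 y + 7}} != 0.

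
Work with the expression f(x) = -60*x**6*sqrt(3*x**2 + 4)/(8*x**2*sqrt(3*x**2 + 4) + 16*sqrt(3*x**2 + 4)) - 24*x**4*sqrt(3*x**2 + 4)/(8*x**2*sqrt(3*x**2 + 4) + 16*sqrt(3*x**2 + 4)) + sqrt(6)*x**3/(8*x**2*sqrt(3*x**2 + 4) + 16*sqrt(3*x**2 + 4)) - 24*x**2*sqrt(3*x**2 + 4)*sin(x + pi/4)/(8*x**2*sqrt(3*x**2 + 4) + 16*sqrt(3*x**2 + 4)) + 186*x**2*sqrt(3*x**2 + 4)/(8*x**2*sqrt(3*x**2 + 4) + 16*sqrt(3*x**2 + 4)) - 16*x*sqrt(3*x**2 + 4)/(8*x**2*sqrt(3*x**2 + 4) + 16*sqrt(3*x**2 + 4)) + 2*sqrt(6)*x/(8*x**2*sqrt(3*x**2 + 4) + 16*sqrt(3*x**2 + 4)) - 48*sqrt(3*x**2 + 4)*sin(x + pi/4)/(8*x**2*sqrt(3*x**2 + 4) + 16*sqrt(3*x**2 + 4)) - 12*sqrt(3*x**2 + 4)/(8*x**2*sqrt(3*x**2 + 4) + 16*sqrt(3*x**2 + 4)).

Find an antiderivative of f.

An antiderivative is F(x) = -3*x**5/2 + 4*x**3 - 3*x/4 + sqrt(x**2/2 + 2/3)/4 - log(2*x**2 + 4) + 3*cos(x + pi/4).

The integrand splits into summands that can be handled one at a time.
Check: d/dx[-3*x**5/2 + 4*x**3 - 3*x/4 + sqrt(x**2/2 + 2/3)/4 - log(2*x**2 + 4) + 3*cos(x + pi/4)] = (-60*x**6*sqrt(3*x**2 + 4) - 24*x**4*sqrt(3*x**2 + 4) + sqrt(6)*x**3 - 24*x**2*sqrt(3*x**2 + 4)*sin(x + pi/4) + 186*x**2*sqrt(3*x**2 + 4) - 16*x*sqrt(3*x**2 + 4) + 2*sqrt(6)*x - 48*sqrt(3*x**2 + 4)*sin(x + pi/4) - 12*sqrt(3*x**2 + 4))/(8*x**2*sqrt(3*x**2 + 4) + 16*sqrt(3*x**2 + 4)), which equals f(x).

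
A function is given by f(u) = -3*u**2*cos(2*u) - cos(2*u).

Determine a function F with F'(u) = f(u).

The integrand splits into summands that can be handled one at a time.
Check: d/du[-(6*u**2*sin(2*u) + 6*u*cos(2*u) - sin(2*u))/4] = -3*u**2*cos(2*u) - cos(2*u) = f(u).

An antiderivative is F(u) = -(6*u**2*sin(2*u) + 6*u*cos(2*u) - sin(2*u))/4.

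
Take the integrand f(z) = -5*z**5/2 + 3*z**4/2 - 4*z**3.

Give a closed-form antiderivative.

The integrand splits into summands that can be handled one at a time.
Check: d/dz[-z**4*(25*z**2 - 18*z + 60)/60] = -5*z**5/2 + 3*z**4/2 - 4*z**3 = f(z).

An antiderivative is F(z) = -z**4*(25*z**2 - 18*z + 60)/60.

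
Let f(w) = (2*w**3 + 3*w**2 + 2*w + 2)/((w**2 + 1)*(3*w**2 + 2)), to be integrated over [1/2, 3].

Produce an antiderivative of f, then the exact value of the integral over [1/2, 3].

Antiderivative: F(w) = log(2*w**2 + 4/3)/3 + atan(w); value = -atan(1/2) - log(11/6)/3 + log(58/3)/3 + atan(3)

Whatever form F(w) takes, F'(w) = f(w) is non-negotiable.
F(w) = log(2*w**2 + 4/3)/3 + atan(w) is an antiderivative of f.
Check: d/dw[log(2*w**2 + 4/3)/3 + atan(w)] = (2*w**3 + 3*w**2 + 2*w + 2)/(3*w**4 + 5*w**2 + 2), which equals f(w).
F(3) = log(58/3)/3 + atan(3); F(1/2) = log(11/6)/3 + atan(1/2).
Integral = F(3) - F(1/2) = -atan(1/2) - log(11/6)/3 + log(58/3)/3 + atan(3).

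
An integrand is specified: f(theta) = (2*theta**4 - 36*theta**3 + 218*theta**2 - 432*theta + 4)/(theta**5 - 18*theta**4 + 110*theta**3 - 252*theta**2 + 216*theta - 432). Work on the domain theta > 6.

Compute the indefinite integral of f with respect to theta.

F(theta) = log(theta**2 + 2) - 1/(theta - 6)**2 + C

A candidate is checked by its d/dtheta: the result must match f(theta).
Check: d/dtheta[log(theta**2 + 2) - 1/(theta - 6)**2] = (2*theta**4 - 36*theta**3 + 218*theta**2 - 432*theta + 4)/(theta**5 - 18*theta**4 + 110*theta**3 - 252*theta**2 + 216*theta - 432) = f(theta).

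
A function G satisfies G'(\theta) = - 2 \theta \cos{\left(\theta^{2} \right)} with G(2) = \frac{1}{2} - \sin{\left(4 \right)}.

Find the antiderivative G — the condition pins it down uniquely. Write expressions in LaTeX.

Recover the given G'(\theta) by differentiating a candidate G(\theta); any mismatch rules it out.
A general antiderivative is - \sin{\left(\theta^{2} \right)} + C.
The condition gives C = \frac{1}{2} - \sin{\left(4 \right)} - (- \sin{\left(4 \right)}) = \frac{1}{2}.
So G(\theta) = \frac{1}{2} - \sin{\left(\theta^{2} \right)}.
Check: d/d\theta[\frac{1}{2} - \sin{\left(\theta^{2} \right)}] = - 2 \theta \cos{\left(\theta^{2} \right)} = G'(\theta).

G(\theta) = \frac{1}{2} - \sin{\left(\theta^{2} \right)}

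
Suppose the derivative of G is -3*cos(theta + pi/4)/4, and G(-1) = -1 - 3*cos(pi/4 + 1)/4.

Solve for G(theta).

A candidate passes only if d/dtheta[G] lands on the given G'(theta) exactly.
A general antiderivative is -3*sin(theta + pi/4)/4 + C.
The condition gives C = -1 - 3*cos(pi/4 + 1)/4 - (-3*cos(pi/4 + 1)/4) = -1.
So G(theta) = -3*sin(theta + pi/4)/4 - 1.
Check: d/dtheta[-3*sin(theta + pi/4)/4 - 1] = -3*cos(theta + pi/4)/4 = G'(theta).

G(theta) = -3*sin(theta + pi/4)/4 - 1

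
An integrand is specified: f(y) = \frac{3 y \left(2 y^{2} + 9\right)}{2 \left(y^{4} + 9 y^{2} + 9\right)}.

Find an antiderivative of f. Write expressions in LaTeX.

f matches the chain-rule pattern g'(h)*h' with inner function h(y) = \frac{y^{4}}{3} + 3 y^{2} + 3; substituting u = h(y) collapses the integral.
Check: d/dy[\frac{3 \log{\left(\frac{y^{4}}{3} + 3 y^{2} + 3 \right)}}{4}] = \frac{6 y^{3} + 27 y}{2 y^{4} + 18 y^{2} + 18}, which equals f(y).

An antiderivative is F(y) = \frac{3 \log{\left(\frac{y^{4}}{3} + 3 y^{2} + 3 \right)}}{4}.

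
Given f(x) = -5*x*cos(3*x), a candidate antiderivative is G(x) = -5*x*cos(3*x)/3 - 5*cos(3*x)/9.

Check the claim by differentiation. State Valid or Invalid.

Invalid: d/dx[G] - f = 5*x*sin(3*x) + 5*x*cos(3*x) + 5*sin(3*x)/3 - 5*cos(3*x)/3, which is not 0.

d/dx[G] = 5*x*sin(3*x) + 5*sin(3*x)/3 - 5*cos(3*x)/3
d/dx[G] - f(x) = 5*x*sin(3*x) + 5*x*cos(3*x) + 5*sin(3*x)/3 - 5*cos(3*x)/3 != 0.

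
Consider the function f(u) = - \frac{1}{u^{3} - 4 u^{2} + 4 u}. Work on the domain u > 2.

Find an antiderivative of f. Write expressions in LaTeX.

An antiderivative is F(u) = \frac{- u \log{\left(u \right)} + u \log{\left(u - 2 \right)} + 2 \log{\left(u \right)} - 2 \log{\left(u - 2 \right)} + 2}{4 u - 8}.

Factor the denominator (u \left(u - 2\right)^{2}) and decompose: f = \frac{1}{4 \left(u - 2\right)} - \frac{1}{2 \left(u - 2\right)^{2}} - \frac{1}{4 u}; each piece integrates to a log, atan, or power term.
Check: d/du[\frac{- u \log{\left(u \right)} + u \log{\left(u - 2 \right)} + 2 \log{\left(u \right)} - 2 \log{\left(u - 2 \right)} + 2}{4 u - 8}] = - \frac{1}{u^{3} - 4 u^{2} + 4 u} = f(u).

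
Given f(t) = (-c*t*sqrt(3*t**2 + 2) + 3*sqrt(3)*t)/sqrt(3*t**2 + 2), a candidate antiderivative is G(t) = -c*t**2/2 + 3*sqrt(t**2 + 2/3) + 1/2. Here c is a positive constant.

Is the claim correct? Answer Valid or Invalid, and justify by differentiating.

Valid. The derivative of G reproduces f.

d/dt[G] = (-c*t*sqrt(3*t**2 + 2) + 3*sqrt(3)*t)/sqrt(3*t**2 + 2)
This equals f(t) exactly, so the claim holds.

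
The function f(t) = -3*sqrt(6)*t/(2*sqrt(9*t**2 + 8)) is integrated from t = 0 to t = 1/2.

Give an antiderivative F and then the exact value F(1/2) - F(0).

Antiderivative: F(t) = -sqrt(6)*sqrt(9*t**2 + 8)/6; value = -sqrt(246)/12 + 2*sqrt(3)/3

The substitution u = 3*t**2/2 + 4/3 works: f is exactly (dF/du)*(du/dt) for that inner function.
F(t) = -sqrt(6)*sqrt(9*t**2 + 8)/6 is an antiderivative of f.
Check: d/dt[-sqrt(6)*sqrt(9*t**2 + 8)/6] = -3*sqrt(6)*t/(2*sqrt(9*t**2 + 8)) = f(t).
F(1/2) = -sqrt(246)/12; F(0) = -2*sqrt(3)/3.
Integral = F(1/2) - F(0) = -sqrt(246)/12 + 2*sqrt(3)/3.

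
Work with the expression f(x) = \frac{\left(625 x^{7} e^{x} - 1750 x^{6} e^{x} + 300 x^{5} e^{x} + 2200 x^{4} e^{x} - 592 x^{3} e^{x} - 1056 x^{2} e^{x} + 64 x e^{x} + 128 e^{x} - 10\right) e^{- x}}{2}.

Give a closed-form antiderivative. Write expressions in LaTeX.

Any candidate F(x) must reproduce f(x) exactly when differentiated.
Check: d/dx[\frac{625 x^{8}}{16} - 125 x^{7} + 25 x^{6} + 220 x^{5} - 74 x^{4} - 176 x^{3} + 16 x^{2} + 64 x + 5 e^{- x}] = \frac{\left(625 x^{7} e^{x} - 1750 x^{6} e^{x} + 300 x^{5} e^{x} + 2200 x^{4} e^{x} - 592 x^{3} e^{x} - 1056 x^{2} e^{x} + 64 x e^{x} + 128 e^{x} - 10\right) e^{- x}}{2} = f(x).

An antiderivative is F(x) = \frac{625 x^{8}}{16} - 125 x^{7} + 25 x^{6} + 220 x^{5} - 74 x^{4} - 176 x^{3} + 16 x^{2} + 64 x + 5 e^{- x}.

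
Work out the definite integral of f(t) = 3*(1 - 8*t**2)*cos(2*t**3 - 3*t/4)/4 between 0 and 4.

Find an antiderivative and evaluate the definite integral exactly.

Antiderivative: F(t) = -sin(2*t**3 - 3*t/4); value = -sin(125)

f matches the chain-rule pattern g'(h)*h' with inner function h(t) = 2*t**3 - 3*t/4; substituting u = h(t) collapses the integral.
F(t) = -sin(2*t**3 - 3*t/4) is an antiderivative of f.
Check: d/dt[-sin(2*t**3 - 3*t/4)] = -6*t**2*cos(2*t**3 - 3*t/4) + 3*cos(2*t**3 - 3*t/4)/4, which equals f(t).
F(4) = -sin(125); F(0) = 0.
Integral = F(4) - F(0) = -sin(125).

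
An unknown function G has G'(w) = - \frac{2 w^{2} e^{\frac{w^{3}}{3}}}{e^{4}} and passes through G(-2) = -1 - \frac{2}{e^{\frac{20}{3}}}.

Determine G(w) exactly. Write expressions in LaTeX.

The substitution u = \frac{w^{3}}{3} - 4 works: G'(w) is exactly (dG/du)*(du/dw) for that inner function.
A general antiderivative is - 2 e^{\frac{w^{3}}{3} - 4} + C.
The condition gives C = -1 - \frac{2}{e^{\frac{20}{3}}} - (- \frac{2}{e^{\frac{20}{3}}}) = -1.
So G(w) = - \frac{2 e^{\frac{w^{3}}{3}}}{e^{4}} - 1.
Check: d/dw[- \frac{2 e^{\frac{w^{3}}{3}}}{e^{4}} - 1] = - \frac{2 w^{2} e^{\frac{w^{3}}{3}}}{e^{4}} = G'(w).

G(w) = - \frac{2 e^{\frac{w^{3}}{3}}}{e^{4}} - 1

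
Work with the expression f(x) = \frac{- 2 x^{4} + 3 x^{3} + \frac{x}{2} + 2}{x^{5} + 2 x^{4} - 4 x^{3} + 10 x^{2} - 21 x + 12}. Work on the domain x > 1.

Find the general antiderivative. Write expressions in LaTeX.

The denominator factors as 2 \left(x - 1\right)^{2} \left(x + 4\right) \left(x^{2} + 3\right); partial fractions split f into directly integrable pieces: - \frac{143 x - 287}{304 \left(x^{2} + 3\right)} - \frac{704}{475 \left(x + 4\right)} - \frac{19}{400 \left(x - 1\right)} + \frac{7}{40 \left(x - 1\right)^{2}}.
Check: d/dx[\frac{- 2166 x \log{\left(x - 1 \right)} - 67584 x \log{\left(x + 4 \right)} - 10725 x \log{\left(x^{2} + 3 \right)} + 14350 \sqrt{3} x \operatorname{atan}{\left(\frac{\sqrt{3} x}{3} \right)} + 2166 \log{\left(x - 1 \right)} + 67584 \log{\left(x + 4 \right)} + 10725 \log{\left(x^{2} + 3 \right)} - 14350 \sqrt{3} \operatorname{atan}{\left(\frac{\sqrt{3} x}{3} \right)} - 7980}{45600 \left(x - 1\right)}] = \frac{- 4 x^{4} + 6 x^{3} + x + 4}{2 x^{5} + 4 x^{4} - 8 x^{3} + 20 x^{2} - 42 x + 24}, which equals f(x).

F(x) = \frac{- 2166 x \log{\left(x - 1 \right)} - 67584 x \log{\left(x + 4 \right)} - 10725 x \log{\left(x^{2} + 3 \right)} + 14350 \sqrt{3} x \operatorname{atan}{\left(\frac{\sqrt{3} x}{3} \right)} + 2166 \log{\left(x - 1 \right)} + 67584 \log{\left(x + 4 \right)} + 10725 \log{\left(x^{2} + 3 \right)} - 14350 \sqrt{3} \operatorname{atan}{\left(\frac{\sqrt{3} x}{3} \right)} - 7980}{45600 \left(x - 1\right)} + C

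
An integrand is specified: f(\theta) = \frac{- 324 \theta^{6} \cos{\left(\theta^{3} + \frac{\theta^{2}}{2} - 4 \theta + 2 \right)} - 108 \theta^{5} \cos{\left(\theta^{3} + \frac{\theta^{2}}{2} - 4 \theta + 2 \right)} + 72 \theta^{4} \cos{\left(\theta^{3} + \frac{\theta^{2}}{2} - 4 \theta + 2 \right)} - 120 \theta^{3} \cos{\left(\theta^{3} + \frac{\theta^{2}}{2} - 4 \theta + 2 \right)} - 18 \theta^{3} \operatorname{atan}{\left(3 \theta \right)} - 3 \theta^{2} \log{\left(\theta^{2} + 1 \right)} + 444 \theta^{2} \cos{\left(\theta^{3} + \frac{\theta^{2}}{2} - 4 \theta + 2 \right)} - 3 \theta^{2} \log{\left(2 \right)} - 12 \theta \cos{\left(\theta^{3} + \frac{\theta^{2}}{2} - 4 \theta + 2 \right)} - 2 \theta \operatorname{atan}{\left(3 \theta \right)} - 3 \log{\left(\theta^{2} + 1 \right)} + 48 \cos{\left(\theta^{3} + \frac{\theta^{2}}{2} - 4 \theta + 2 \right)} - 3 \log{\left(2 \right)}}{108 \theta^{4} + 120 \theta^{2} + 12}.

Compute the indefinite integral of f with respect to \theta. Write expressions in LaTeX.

Any candidate F(\theta) must reproduce f(\theta) exactly when differentiated.
Check: d/d\theta[- \frac{\log{\left(2 \theta^{2} + 2 \right)} \operatorname{atan}{\left(3 \theta \right)}}{12} - \sin{\left(\theta^{3} + \frac{\theta^{2}}{2} - 4 \theta + 2 \right)}] = \frac{- 324 \theta^{6} \cos{\left(\theta^{3} + \frac{\theta^{2}}{2} - 4 \theta + 2 \right)} - 108 \theta^{5} \cos{\left(\theta^{3} + \frac{\theta^{2}}{2} - 4 \theta + 2 \right)} + 72 \theta^{4} \cos{\left(\theta^{3} + \frac{\theta^{2}}{2} - 4 \theta + 2 \right)} - 120 \theta^{3} \cos{\left(\theta^{3} + \frac{\theta^{2}}{2} - 4 \theta + 2 \right)} - 18 \theta^{3} \operatorname{atan}{\left(3 \theta \right)} - 3 \theta^{2} \log{\left(\theta^{2} + 1 \right)} + 444 \theta^{2} \cos{\left(\theta^{3} + \frac{\theta^{2}}{2} - 4 \theta + 2 \right)} - 3 \theta^{2} \log{\left(2 \right)} - 12 \theta \cos{\left(\theta^{3} + \frac{\theta^{2}}{2} - 4 \theta + 2 \right)} - 2 \theta \operatorname{atan}{\left(3 \theta \right)} - 3 \log{\left(\theta^{2} + 1 \right)} + 48 \cos{\left(\theta^{3} + \frac{\theta^{2}}{2} - 4 \theta + 2 \right)} - 3 \log{\left(2 \right)}}{108 \theta^{4} + 120 \theta^{2} + 12} = f(\theta).

F(\theta) = - \frac{\log{\left(2 \theta^{2} + 2 \right)} \operatorname{atan}{\left(3 \theta \right)}}{12} - \sin{\left(\theta^{3} + \frac{\theta^{2}}{2} - 4 \theta + 2 \right)} + C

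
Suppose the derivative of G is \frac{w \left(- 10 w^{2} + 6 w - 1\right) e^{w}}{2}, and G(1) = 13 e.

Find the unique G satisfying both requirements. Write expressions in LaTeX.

G'(w) has the shape u'v + uv' for u = - 5 w^{3} + 18 w^{2} - \frac{73 w}{2} + \frac{73}{2} and v = e^{w} — it is the derivative of the product u*v.
A general antiderivative is \frac{\left(- 10 w^{3} + 36 w^{2} - 73 w + 73\right) e^{w}}{2} + C.
The condition gives C = 13 e - (13 e) = 0.
So G(w) = - 5 w^{3} e^{w} + 18 w^{2} e^{w} - \frac{73 w e^{w}}{2} + \frac{73 e^{w}}{2}.
Check: d/dw[- 5 w^{3} e^{w} + 18 w^{2} e^{w} - \frac{73 w e^{w}}{2} + \frac{73 e^{w}}{2}] = - 5 w^{3} e^{w} + 3 w^{2} e^{w} - \frac{w e^{w}}{2}, which equals G'(w).

G(w) = - 5 w^{3} e^{w} + 18 w^{2} e^{w} - \frac{73 w e^{w}}{2} + \frac{73 e^{w}}{2}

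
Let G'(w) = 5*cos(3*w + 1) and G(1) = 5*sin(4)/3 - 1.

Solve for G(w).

Differentiate the proposed G(w) back; it has to land on the given G'(w).
A general antiderivative is 5*sin(3*w + 1)/3 + C.
The condition gives C = 5*sin(4)/3 - 1 - (5*sin(4)/3) = -1.
So G(w) = (5*sin(3*w + 1) - 3)/3.
Check: d/dw[(5*sin(3*w + 1) - 3)/3] = 5*cos(3*w + 1) = G'(w).

G(w) = (5*sin(3*w + 1) - 3)/3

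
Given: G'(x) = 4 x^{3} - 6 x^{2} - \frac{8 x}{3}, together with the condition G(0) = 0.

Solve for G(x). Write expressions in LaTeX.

The integrand splits into summands that can be handled one at a time.
A general antiderivative is x^{4} - 2 x^{3} - \frac{4 x^{2}}{3} + 1 + C.
The condition gives C = 0 - (1) = -1.
So G(x) = x^{4} - 2 x^{3} - \frac{4 x^{2}}{3}.
Check: d/dx[x^{4} - 2 x^{3} - \frac{4 x^{2}}{3}] = 4 x^{3} - 6 x^{2} - \frac{8 x}{3} = G'(x).

G(x) = x^{4} - 2 x^{3} - \frac{4 x^{2}}{3}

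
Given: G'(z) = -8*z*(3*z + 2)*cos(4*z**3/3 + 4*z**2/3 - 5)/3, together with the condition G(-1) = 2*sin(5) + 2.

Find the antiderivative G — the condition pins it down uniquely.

The substitution u = 4*z**3/3 + 4*z**2/3 - 5 works: G'(z) is exactly (dG/du)*(du/dz) for that inner function.
A general antiderivative is -2*sin(4*z**3/3 + 4*z**2/3 - 5) + C.
The condition gives C = 2*sin(5) + 2 - (2*sin(5)) = 2.
So G(z) = 2 - 2*sin(4*z**3/3 + 4*z**2/3 - 5).
Check: d/dz[2 - 2*sin(4*z**3/3 + 4*z**2/3 - 5)] = -8*z**2*cos(4*z**3/3 + 4*z**2/3 - 5) - 16*z*cos(4*z**3/3 + 4*z**2/3 - 5)/3, which equals G'(z).

G(z) = 2 - 2*sin(4*z**3/3 + 4*z**2/3 - 5)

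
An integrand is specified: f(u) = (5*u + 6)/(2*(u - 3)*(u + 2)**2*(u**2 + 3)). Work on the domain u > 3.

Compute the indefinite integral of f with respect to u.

F(u) = 7*log(u - 3)/200 - 67*log(u + 2)/2450 - 3*log(u**2 + 3)/784 - 85*sqrt(3)*atan(sqrt(3)*u/3)/1176 - 2/(35*u + 70) + C

Factor the denominator (2*(u - 3)*(u + 2)**2*(u**2 + 3)) and decompose: f = -(3*u + 85)/(392*(u**2 + 3)) - 67/(2450*(u + 2)) + 2/(35*(u + 2)**2) + 7/(200*(u - 3)); each piece integrates to a log, atan, or power term.
Check: d/du[7*log(u - 3)/200 - 67*log(u + 2)/2450 - 3*log(u**2 + 3)/784 - 85*sqrt(3)*atan(sqrt(3)*u/3)/1176 - 2/(35*u + 70)] = (5*u + 6)/(2*u**5 + 2*u**4 - 10*u**3 - 18*u**2 - 48*u - 72), which equals f(u).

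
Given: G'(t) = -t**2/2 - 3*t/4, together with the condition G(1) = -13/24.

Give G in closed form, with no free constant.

G(t) = t**2*(-4*t - 9)/24

Integrate term by term and add the pieces.
A general antiderivative is -t**3/6 - 3*t**2/8 + C.
The condition gives C = -13/24 - (-13/24) = 0.
So G(t) = t**2*(-4*t - 9)/24.
Check: d/dt[t**2*(-4*t - 9)/24] = -t**2/2 - 3*t/4 = G'(t).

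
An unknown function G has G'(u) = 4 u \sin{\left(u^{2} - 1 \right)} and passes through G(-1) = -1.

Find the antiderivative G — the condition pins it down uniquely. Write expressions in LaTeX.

The substitution w = u^{2} - 1 works: G'(u) is exactly (dG/dw)*(dw/du) for that inner function.
A general antiderivative is - 2 \cos{\left(u^{2} - 1 \right)} + C.
The condition gives C = -1 - (-2) = 1.
So G(u) = 1 - 2 \cos{\left(u^{2} - 1 \right)}.
Check: d/du[1 - 2 \cos{\left(u^{2} - 1 \right)}] = 4 u \sin{\left(u^{2} - 1 \right)} = G'(u).

G(u) = 1 - 2 \cos{\left(u^{2} - 1 \right)}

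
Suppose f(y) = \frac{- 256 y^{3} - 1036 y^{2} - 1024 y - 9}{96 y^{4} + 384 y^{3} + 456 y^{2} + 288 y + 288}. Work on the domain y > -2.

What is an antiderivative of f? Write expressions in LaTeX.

Whatever form F(y) takes, F'(y) = f(y) is non-negotiable.
Check: d/dy[- \frac{4 \log{\left(4 y^{2} + 3 \right)}}{3} + \frac{1}{4 \left(2 y + 4\right)}] = \frac{- 256 y^{3} - 1036 y^{2} - 1024 y - 9}{96 y^{4} + 384 y^{3} + 456 y^{2} + 288 y + 288} = f(y).

An antiderivative is F(y) = - \frac{4 \log{\left(4 y^{2} + 3 \right)}}{3} + \frac{1}{4 \left(2 y + 4\right)}.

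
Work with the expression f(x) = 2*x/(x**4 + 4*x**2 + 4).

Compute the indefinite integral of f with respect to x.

F(x) = -1/(x**2 + 2) + C

The substitution u = x**2 + 2 works: f is exactly (dF/du)*(du/dx) for that inner function.
Check: d/dx[-1/(x**2 + 2)] = 2*x/(x**4 + 4*x**2 + 4) = f(x).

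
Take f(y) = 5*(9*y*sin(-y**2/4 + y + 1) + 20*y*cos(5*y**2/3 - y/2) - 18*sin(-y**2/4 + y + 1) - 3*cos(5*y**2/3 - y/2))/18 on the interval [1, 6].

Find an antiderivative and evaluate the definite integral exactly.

Antiderivative: F(y) = 5*sin(5*y**2/3 - y/2)/3 + 5*cos(-y**2/4 + y + 1); value = 5*cos(2) - 5*sin(7/6)/3 + 5*sin(57)/3 - 5*cos(7/4)

Recover f(y) by differentiating a candidate F(y); any mismatch rules it out.
F(y) = 5*sin(5*y**2/3 - y/2)/3 + 5*cos(-y**2/4 + y + 1) is an antiderivative of f.
Check: d/dy[5*sin(5*y**2/3 - y/2)/3 + 5*cos(-y**2/4 + y + 1)] = 5*y*sin(-y**2/4 + y + 1)/2 + 50*y*cos(5*y**2/3 - y/2)/9 - 5*sin(-y**2/4 + y + 1) - 5*cos(5*y**2/3 - y/2)/6, which equals f(y).
F(6) = 5*cos(2) + 5*sin(57)/3; F(1) = 5*cos(7/4) + 5*sin(7/6)/3.
Integral = F(6) - F(1) = 5*cos(2) - 5*sin(7/6)/3 + 5*sin(57)/3 - 5*cos(7/4).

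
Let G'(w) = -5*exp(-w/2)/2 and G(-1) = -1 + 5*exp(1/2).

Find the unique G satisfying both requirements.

G(w) = -1 + 5*exp(-w/2)

Recover the given G'(w) by differentiating a candidate G(w); any mismatch rules it out.
A general antiderivative is 5*exp(-w/2) + C.
The condition gives C = -1 + 5*exp(1/2) - (5*exp(1/2)) = -1.
So G(w) = -1 + 5*exp(-w/2).
Check: d/dw[-1 + 5*exp(-w/2)] = -5*exp(-w/2)/2 = G'(w).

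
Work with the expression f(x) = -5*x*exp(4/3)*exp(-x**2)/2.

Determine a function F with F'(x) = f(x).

An antiderivative is F(x) = 5*exp(4/3 - x**2)/4.

The substitution u = 4/3 - x**2 works: f is exactly (dF/du)*(du/dx) for that inner function.
Check: d/dx[5*exp(4/3 - x**2)/4] = -5*x*exp(4/3)*exp(-x**2)/2 = f(x).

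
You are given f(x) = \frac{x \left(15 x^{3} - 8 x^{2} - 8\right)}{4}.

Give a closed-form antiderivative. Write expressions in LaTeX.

An antiderivative is F(x) = \frac{3 x^{5}}{4} - \frac{x^{4}}{2} - x^{2}.

Whatever form F(x) takes, F'(x) = f(x) is non-negotiable.
Check: d/dx[\frac{3 x^{5}}{4} - \frac{x^{4}}{2} - x^{2}] = \frac{15 x^{4}}{4} - 2 x^{3} - 2 x, which equals f(x).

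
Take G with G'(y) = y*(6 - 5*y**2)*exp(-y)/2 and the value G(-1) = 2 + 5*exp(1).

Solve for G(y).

G(y) = 5*y**3*exp(-y)/2 + 15*y**2*exp(-y)/2 + 12*y*exp(-y) + 2 + 12*exp(-y)

G'(y) has the shape u'v + uv' for u = 5*y**3/2 + 15*y**2/2 + 12*y + 12 and v = exp(-y) — it is the derivative of the product u*v.
A general antiderivative is (5*y**3 + 15*y**2 + 24*y + 24)*exp(-y)/2 + C.
The condition gives C = 2 + 5*exp(1) - (5*exp(1)) = 2.
So G(y) = 5*y**3*exp(-y)/2 + 15*y**2*exp(-y)/2 + 12*y*exp(-y) + 2 + 12*exp(-y).
Check: d/dy[5*y**3*exp(-y)/2 + 15*y**2*exp(-y)/2 + 12*y*exp(-y) + 2 + 12*exp(-y)] = (-5*y**3 + 6*y)*exp(-y)/2, which equals G'(y).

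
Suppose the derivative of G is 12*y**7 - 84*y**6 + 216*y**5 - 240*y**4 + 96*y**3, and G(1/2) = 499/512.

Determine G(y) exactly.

G'(y) matches the chain-rule pattern g'(h)*h' with inner function h(y) = y**2 - 2*y; substituting u = h(y) collapses the integral.
A general antiderivative is 3*(y**2 - 2*y)**4/2 + C.
The condition gives C = 499/512 - (243/512) = 1/2.
So G(y) = 3*y**8/2 - 12*y**7 + 36*y**6 - 48*y**5 + 24*y**4 + 1/2.
Check: d/dy[3*y**8/2 - 12*y**7 + 36*y**6 - 48*y**5 + 24*y**4 + 1/2] = 12*y**7 - 84*y**6 + 216*y**5 - 240*y**4 + 96*y**3 = G'(y).

G(y) = 3*y**8/2 - 12*y**7 + 36*y**6 - 48*y**5 + 24*y**4 + 1/2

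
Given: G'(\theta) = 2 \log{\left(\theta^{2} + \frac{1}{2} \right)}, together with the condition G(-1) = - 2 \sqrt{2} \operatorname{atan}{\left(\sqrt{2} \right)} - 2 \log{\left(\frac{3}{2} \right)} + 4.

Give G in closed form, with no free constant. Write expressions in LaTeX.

A candidate passes only if d/d\theta[G] lands on the given G'(\theta) exactly.
A general antiderivative is 2 \theta \log{\left(\theta^{2} + \frac{1}{2} \right)} - 4 \theta + 2 \sqrt{2} \operatorname{atan}{\left(\sqrt{2} \theta \right)} + C.
The condition gives C = - 2 \sqrt{2} \operatorname{atan}{\left(\sqrt{2} \right)} - 2 \log{\left(\frac{3}{2} \right)} + 4 - (- 2 \sqrt{2} \operatorname{atan}{\left(\sqrt{2} \right)} - 2 \log{\left(\frac{3}{2} \right)} + 4) = 0.
So G(\theta) = 2 \left(\theta \log{\left(\theta^{2} + \frac{1}{2} \right)} - 2 \theta + \sqrt{2} \operatorname{atan}{\left(\sqrt{2} \theta \right)}\right).
Check: d/d\theta[2 \left(\theta \log{\left(\theta^{2} + \frac{1}{2} \right)} - 2 \theta + \sqrt{2} \operatorname{atan}{\left(\sqrt{2} \theta \right)}\right)] = 2 \log{\left(\theta^{2} + \frac{1}{2} \right)} = G'(\theta).

G(\theta) = 2 \left(\theta \log{\left(\theta^{2} + \frac{1}{2} \right)} - 2 \theta + \sqrt{2} \operatorname{atan}{\left(\sqrt{2} \theta \right)}\right)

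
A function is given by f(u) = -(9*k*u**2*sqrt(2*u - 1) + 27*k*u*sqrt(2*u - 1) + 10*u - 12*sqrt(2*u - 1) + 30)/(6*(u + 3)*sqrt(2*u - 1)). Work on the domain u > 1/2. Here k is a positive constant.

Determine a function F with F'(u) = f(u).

An antiderivative is F(u) = -3*k*u**2/4 - 5*sqrt(2*u - 1)/3 + 2*log(u/2 + 3/2).

A first test for any F(u): its u-derivative must equal f(u) identically.
Check: d/du[-3*k*u**2/4 - 5*sqrt(2*u - 1)/3 + 2*log(u/2 + 3/2)] = (-9*k*u**2*sqrt(2*u - 1) - 27*k*u*sqrt(2*u - 1) - 10*u + 12*sqrt(2*u - 1) - 30)/(6*u*sqrt(2*u - 1) + 18*sqrt(2*u - 1)), which equals f(u).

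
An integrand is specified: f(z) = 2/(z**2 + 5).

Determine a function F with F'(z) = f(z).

An antiderivative F(z) passes only if d/dz[F] lands on f(z) exactly.
Check: d/dz[2*sqrt(5)*atan(sqrt(5)*z/5)/5] = 2/(z**2 + 5) = f(z).

An antiderivative is F(z) = 2*sqrt(5)*atan(sqrt(5)*z/5)/5.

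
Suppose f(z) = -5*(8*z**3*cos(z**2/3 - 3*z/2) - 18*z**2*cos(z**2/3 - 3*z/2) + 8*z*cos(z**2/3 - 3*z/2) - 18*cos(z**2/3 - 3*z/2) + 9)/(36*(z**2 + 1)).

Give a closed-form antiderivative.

An antiderivative is F(z) = -5*(4*sin(z**2/3 - 3*z/2) + 3*atan(z))/12.

Recover f(z) by differentiating a candidate F(z); any mismatch rules it out.
Check: d/dz[-5*(4*sin(z**2/3 - 3*z/2) + 3*atan(z))/12] = (-40*z**3*cos(z**2/3 - 3*z/2) + 90*z**2*cos(z**2/3 - 3*z/2) - 40*z*cos(z**2/3 - 3*z/2) + 90*cos(z**2/3 - 3*z/2) - 45)/(36*z**2 + 36), which equals f(z).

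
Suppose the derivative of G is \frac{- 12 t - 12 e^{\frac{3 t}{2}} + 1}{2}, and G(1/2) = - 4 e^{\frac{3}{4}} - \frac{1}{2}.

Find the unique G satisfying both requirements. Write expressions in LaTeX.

G(t) = - 3 t^{2} + \frac{t}{2} - 4 e^{\frac{3 t}{2}}

A candidate passes only if d/dt[G] lands on the given G'(t) exactly.
A general antiderivative is - 3 t^{2} + \frac{t}{2} - 4 e^{\frac{3 t}{2}} + C.
The condition gives C = - 4 e^{\frac{3}{4}} - \frac{1}{2} - (- 4 e^{\frac{3}{4}} - \frac{1}{2}) = 0.
So G(t) = - 3 t^{2} + \frac{t}{2} - 4 e^{\frac{3 t}{2}}.
Check: d/dt[- 3 t^{2} + \frac{t}{2} - 4 e^{\frac{3 t}{2}}] = - 6 t - 6 e^{\frac{3 t}{2}} + \frac{1}{2}, which equals G'(t).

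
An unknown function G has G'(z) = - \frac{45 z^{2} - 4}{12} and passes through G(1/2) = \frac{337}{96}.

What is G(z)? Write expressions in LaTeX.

A candidate passes only if d/dz[G] lands on the given G'(z) exactly.
A general antiderivative is - \frac{5 z^{3}}{4} + \frac{z}{3} + \frac{5}{2} + C.
The condition gives C = \frac{337}{96} - (\frac{241}{96}) = 1.
So G(z) = - \frac{5 z^{3}}{4} + \frac{z}{3} + \frac{7}{2}.
Check: d/dz[- \frac{5 z^{3}}{4} + \frac{z}{3} + \frac{7}{2}] = \frac{1}{3} - \frac{15 z^{2}}{4}, which equals G'(z).

G(z) = - \frac{5 z^{3}}{4} + \frac{z}{3} + \frac{7}{2}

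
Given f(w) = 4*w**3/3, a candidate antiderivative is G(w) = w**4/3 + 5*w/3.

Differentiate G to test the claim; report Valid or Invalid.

Invalid: d/dw[G] - f = 5/3, which is not 0.

d/dw[G] = 4*w**3/3 + 5/3
d/dw[G] - f(w) = 5/3 != 0.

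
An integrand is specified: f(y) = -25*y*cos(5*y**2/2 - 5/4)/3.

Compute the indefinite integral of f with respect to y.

F(y) = -5*sin(5*y**2/2 - 5/4)/3 + C

The substitution u = 5*y**2/2 - 5/4 works: f is exactly (dF/du)*(du/dy) for that inner function.
Check: d/dy[-5*sin(5*y**2/2 - 5/4)/3] = -25*y*cos(5*y**2/2 - 5/4)/3 = f(y).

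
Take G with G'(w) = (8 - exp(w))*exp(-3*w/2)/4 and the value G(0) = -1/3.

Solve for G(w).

G(w) = 1/2 + exp(-w/2)/2 - 4*exp(-3*w/2)/3

Check a candidate G(w) by differentiating: d/dw[G] must match the given G'(w).
A general antiderivative is exp(-w/2)/2 - 4*exp(-3*w/2)/3 + C.
The condition gives C = -1/3 - (-5/6) = 1/2.
So G(w) = 1/2 + exp(-w/2)/2 - 4*exp(-3*w/2)/3.
Check: d/dw[1/2 + exp(-w/2)/2 - 4*exp(-3*w/2)/3] = (8 - exp(w))*exp(-3*w/2)/4 = G'(w).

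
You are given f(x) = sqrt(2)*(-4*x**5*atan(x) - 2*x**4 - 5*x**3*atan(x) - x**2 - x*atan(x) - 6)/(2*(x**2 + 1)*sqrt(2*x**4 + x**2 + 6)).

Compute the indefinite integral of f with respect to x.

F(x) = -sqrt(x**4 + x**2/2 + 3)*atan(x) + C

f has the shape u'v + uv' for u = -sqrt(x**4 + x**2/2 + 3) and v = atan(x) — it is the derivative of the product u*v.
Check: d/dx[-sqrt(x**4 + x**2/2 + 3)*atan(x)] = (-4*x**5*atan(x) - 2*x**4 - 5*x**3*atan(x) - x**2 - x*atan(x) - 6)/(sqrt(2)*x**2*sqrt(2*x**4 + x**2 + 6) + sqrt(2)*sqrt(2*x**4 + x**2 + 6)), which equals f(x).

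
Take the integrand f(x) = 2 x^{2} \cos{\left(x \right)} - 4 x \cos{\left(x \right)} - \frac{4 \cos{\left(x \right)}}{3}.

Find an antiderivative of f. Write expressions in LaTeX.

Integrate term by term and add the pieces.
Check: d/dx[2 x^{2} \sin{\left(x \right)} - 4 x \sin{\left(x \right)} + 4 x \cos{\left(x \right)} - \frac{16 \sin{\left(x \right)}}{3} - 4 \cos{\left(x \right)}] = 2 x^{2} \cos{\left(x \right)} - 4 x \cos{\left(x \right)} - \frac{4 \cos{\left(x \right)}}{3} = f(x).

An antiderivative is F(x) = 2 x^{2} \sin{\left(x \right)} - 4 x \sin{\left(x \right)} + 4 x \cos{\left(x \right)} - \frac{16 \sin{\left(x \right)}}{3} - 4 \cos{\left(x \right)}.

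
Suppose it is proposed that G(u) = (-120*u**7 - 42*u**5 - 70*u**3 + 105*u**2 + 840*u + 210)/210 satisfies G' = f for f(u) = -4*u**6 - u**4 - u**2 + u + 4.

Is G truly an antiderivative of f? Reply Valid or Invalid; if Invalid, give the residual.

d/du[G] = -4*u**6 - u**4 - u**2 + u + 4
This equals f(u) exactly, so the claim holds.

Valid - the claim checks out under differentiation.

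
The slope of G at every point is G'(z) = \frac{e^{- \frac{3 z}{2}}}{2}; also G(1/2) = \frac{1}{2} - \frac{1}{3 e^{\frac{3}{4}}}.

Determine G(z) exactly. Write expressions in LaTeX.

Whatever form G(z) takes, its d/dz must return the stated G'(z).
A general antiderivative is - \frac{e^{- \frac{3 z}{2}}}{3} + C.
The condition gives C = \frac{1}{2} - \frac{1}{3 e^{\frac{3}{4}}} - (- \frac{1}{3 e^{\frac{3}{4}}}) = \frac{1}{2}.
So G(z) = \frac{\left(3 e^{\frac{3 z}{2}} - 2\right) e^{- \frac{3 z}{2}}}{6}.
Check: d/dz[\frac{\left(3 e^{\frac{3 z}{2}} - 2\right) e^{- \frac{3 z}{2}}}{6}] = \frac{e^{- \frac{3 z}{2}}}{2} = G'(z).

G(z) = \frac{\left(3 e^{\frac{3 z}{2}} - 2\right) e^{- \frac{3 z}{2}}}{6}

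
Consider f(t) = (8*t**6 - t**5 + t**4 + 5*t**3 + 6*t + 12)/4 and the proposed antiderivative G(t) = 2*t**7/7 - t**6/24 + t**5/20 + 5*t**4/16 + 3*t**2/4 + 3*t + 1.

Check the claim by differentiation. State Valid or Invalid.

d/dt[G] = 2*t**6 - t**5/4 + t**4/4 + 5*t**3/4 + 3*t/2 + 3
This equals f(t) exactly, so the claim holds.

Valid: G'(t) = f(t).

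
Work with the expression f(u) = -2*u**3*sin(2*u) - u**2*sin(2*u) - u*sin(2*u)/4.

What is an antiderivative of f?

The integrand splits into summands that can be handled one at a time.
Check: d/du[u**3*cos(2*u) - 3*u**2*sin(2*u)/2 + u**2*cos(2*u)/2 - u*sin(2*u)/2 - 11*u*cos(2*u)/8 + 11*sin(2*u)/16 - cos(2*u)/4] = -2*u**3*sin(2*u) - u**2*sin(2*u) - u*sin(2*u)/4 = f(u).

An antiderivative is F(u) = u**3*cos(2*u) - 3*u**2*sin(2*u)/2 + u**2*cos(2*u)/2 - u*sin(2*u)/2 - 11*u*cos(2*u)/8 + 11*sin(2*u)/16 - cos(2*u)/4.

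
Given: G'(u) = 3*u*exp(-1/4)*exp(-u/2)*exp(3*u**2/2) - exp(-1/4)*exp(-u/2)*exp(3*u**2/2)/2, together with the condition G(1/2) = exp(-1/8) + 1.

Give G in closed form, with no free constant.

G(u) = 1 + exp(-1/4)*exp(-u/2)*exp(3*u**2/2)

The substitution w = 3*u**2/2 - u/2 - 1/4 works: G'(u) is exactly (dG/dw)*(dw/du) for that inner function.
A general antiderivative is exp(3*u**2/2 - u/2 - 1/4) + C.
The condition gives C = exp(-1/8) + 1 - (exp(-1/8)) = 1.
So G(u) = 1 + exp(-1/4)*exp(-u/2)*exp(3*u**2/2).
Check: d/du[1 + exp(-1/4)*exp(-u/2)*exp(3*u**2/2)] = (6*u*exp(3*u**2/2) - exp(3*u**2/2))*exp(-1/4)*exp(-u/2)/2, which equals G'(u).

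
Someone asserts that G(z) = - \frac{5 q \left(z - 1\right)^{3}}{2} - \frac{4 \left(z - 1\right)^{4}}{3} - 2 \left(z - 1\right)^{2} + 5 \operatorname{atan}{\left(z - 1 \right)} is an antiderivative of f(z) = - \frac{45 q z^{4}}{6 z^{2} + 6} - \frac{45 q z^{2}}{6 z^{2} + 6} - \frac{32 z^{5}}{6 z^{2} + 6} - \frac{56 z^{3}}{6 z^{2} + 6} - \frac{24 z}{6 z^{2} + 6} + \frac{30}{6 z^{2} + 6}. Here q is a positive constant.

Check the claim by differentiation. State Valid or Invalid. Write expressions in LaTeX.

d/dz[G] = \frac{- 45 q z^{4} + 180 q z^{3} - 315 q z^{2} + 270 q z - 90 q - 32 z^{5} + 160 z^{4} - 376 z^{3} + 488 z^{2} - 352 z + 142}{6 z^{2} - 12 z + 12}
d/dz[G] - f(z) = \frac{90 q z^{5} - 225 q z^{4} + 360 q z^{3} - 315 q z^{2} + 270 q z - 90 q + 96 z^{6} - 288 z^{5} + 536 z^{4} - 592 z^{3} + 552 z^{2} - 244 z + 82}{6 z^{4} - 12 z^{3} + 18 z^{2} - 12 z + 12} != 0.

Invalid: d/dz[G] - f = \frac{90 q z^{5} - 225 q z^{4} + 360 q z^{3} - 315 q z^{2} + 270 q z - 90 q + 96 z^{6} - 288 z^{5} + 536 z^{4} - 592 z^{3} + 552 z^{2} - 244 z + 82}{6 z^{4} - 12 z^{3} + 18 z^{2} - 12 z + 12}, which is not 0.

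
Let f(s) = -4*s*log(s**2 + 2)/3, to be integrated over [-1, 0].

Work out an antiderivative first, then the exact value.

Recover f(s) by differentiating a candidate F(s); any mismatch rules it out.
F(s) = -2*s**2*log(s**2 + 2)/3 + 2*s**2/3 - 4*log(s**2 + 2)/3 is an antiderivative of f.
Check: d/ds[-2*s**2*log(s**2 + 2)/3 + 2*s**2/3 - 4*log(s**2 + 2)/3] = -4*s*log(s**2 + 2)/3 = f(s).
F(0) = -4*log(2)/3; F(-1) = 2/3 - 2*log(3).
Integral = F(0) - F(-1) = -4*log(2)/3 - 2/3 + 2*log(3).

Antiderivative: F(s) = -2*s**2*log(s**2 + 2)/3 + 2*s**2/3 - 4*log(s**2 + 2)/3; value = -4*log(2)/3 - 2/3 + 2*log(3)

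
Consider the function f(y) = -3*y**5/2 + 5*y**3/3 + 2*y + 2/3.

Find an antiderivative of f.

The integrand splits into summands that can be handled one at a time.
Check: d/dy[-y**6/4 + 5*y**4/12 + y**2 + 2*y/3] = -3*y**5/2 + 5*y**3/3 + 2*y + 2/3 = f(y).

An antiderivative is F(y) = -y**6/4 + 5*y**4/12 + y**2 + 2*y/3.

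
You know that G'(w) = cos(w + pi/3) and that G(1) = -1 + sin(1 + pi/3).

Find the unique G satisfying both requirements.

The proposed G(w) is checked by its d/dw: the result must match the given G'(w).
A general antiderivative is sin(w + pi/3) + C.
The condition gives C = -1 + sin(1 + pi/3) - (sin(1 + pi/3)) = -1.
So G(w) = sin(w + pi/3) - 1.
Check: d/dw[sin(w + pi/3) - 1] = cos(w + pi/3) = G'(w).

G(w) = sin(w + pi/3) - 1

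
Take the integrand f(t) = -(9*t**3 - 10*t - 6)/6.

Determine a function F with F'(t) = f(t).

Any candidate F(t) must reproduce f(t) exactly when differentiated.
Check: d/dt[t*(-9*t**3 + 20*t + 24)/24] = -3*t**3/2 + 5*t/3 + 1, which equals f(t).

An antiderivative is F(t) = t*(-9*t**3 + 20*t + 24)/24.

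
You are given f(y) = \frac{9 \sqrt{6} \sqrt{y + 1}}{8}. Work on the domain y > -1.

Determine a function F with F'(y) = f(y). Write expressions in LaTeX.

An antiderivative F(y) passes only if d/dy[F] lands on f(y) exactly.
Check: d/dy[\left(\frac{3 y}{2} + \frac{3}{2}\right)^{\frac{3}{2}}] = \frac{9 \sqrt{6} \sqrt{y + 1}}{8} = f(y).

An antiderivative is F(y) = \left(\frac{3 y}{2} + \frac{3}{2}\right)^{\frac{3}{2}}.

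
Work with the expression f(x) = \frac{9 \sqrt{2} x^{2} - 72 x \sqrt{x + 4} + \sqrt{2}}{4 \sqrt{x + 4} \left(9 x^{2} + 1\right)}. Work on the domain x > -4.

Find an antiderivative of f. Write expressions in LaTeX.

Whatever form F(x) takes, F'(x) = f(x) is non-negotiable.
Check: d/dx[\frac{\sqrt{2} \sqrt{x + 4} - 2 \log{\left(3 x^{2} + \frac{1}{3} \right)}}{2}] = \frac{9 \sqrt{2} x^{2} - 72 x \sqrt{x + 4} + \sqrt{2}}{36 x^{2} \sqrt{x + 4} + 4 \sqrt{x + 4}}, which equals f(x).

An antiderivative is F(x) = \frac{\sqrt{2} \sqrt{x + 4} - 2 \log{\left(3 x^{2} + \frac{1}{3} \right)}}{2}.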